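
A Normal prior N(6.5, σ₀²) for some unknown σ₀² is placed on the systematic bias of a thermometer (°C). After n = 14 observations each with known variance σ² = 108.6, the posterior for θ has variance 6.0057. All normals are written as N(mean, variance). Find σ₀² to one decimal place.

For the Normal–Normal model with known σ², precisions add: τ_n = τ₀ + n/σ².
So 1/σ₀² = 1/6.0057 − 14/108.6 = 0.166508 − 0.128913 = 0.037595.
Hence σ₀² = 1/0.037595 ≈ 26.6.

σ₀² = 26.6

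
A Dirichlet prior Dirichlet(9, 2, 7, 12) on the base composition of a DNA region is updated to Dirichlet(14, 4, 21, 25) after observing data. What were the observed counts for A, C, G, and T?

For a Dirichlet(α) prior with multinomial counts c, the posterior is Dirichlet(α + c) componentwise.
Counts are posterior − prior componentwise: 14−9=5, 4−2=2, 21−7=14, 25−12=13.

counts (5, 2, 14, 13)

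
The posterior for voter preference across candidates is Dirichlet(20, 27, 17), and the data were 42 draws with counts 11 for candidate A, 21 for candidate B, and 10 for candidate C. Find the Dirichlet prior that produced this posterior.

For a Dirichlet(α) prior with multinomial counts c, the posterior is Dirichlet(α + c) componentwise.
Subtract each count from the matching posterior parameter: 20−11=9, 27−21=6, 17−10=7.

Dirichlet(9, 6, 7)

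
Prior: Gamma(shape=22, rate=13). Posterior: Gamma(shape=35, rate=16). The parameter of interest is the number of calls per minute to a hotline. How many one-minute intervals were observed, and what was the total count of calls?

A Gamma(α, β) prior (rate parametrization) on a Poisson rate with n observations summing to S gives posterior Gamma(α+S, β+n).
Matching: Σxᵢ = 35 − 22 = 13 and n = 16 − 13 = 3.

n = 3 one-minute intervals with total 13 calls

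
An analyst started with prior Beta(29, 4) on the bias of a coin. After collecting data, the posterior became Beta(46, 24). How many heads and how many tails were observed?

17 heads and 20 tails

Beta is conjugate to the binomial likelihood: posterior = Beta(α+s, β+f).
So s = 46 − 29 = 17 and f = 24 − 4 = 20.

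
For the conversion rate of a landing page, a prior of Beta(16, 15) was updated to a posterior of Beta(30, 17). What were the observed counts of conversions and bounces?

A Beta(a, b) prior with s successes and f failures in binomial data gives a Beta(a+s, b+f) posterior.
Match parameters: s=30−16=14, f=17−15=2.

14 conversions and 2 bounces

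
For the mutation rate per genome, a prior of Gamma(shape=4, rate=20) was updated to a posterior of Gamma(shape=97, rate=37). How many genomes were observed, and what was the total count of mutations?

Gamma–Poisson conjugacy: posterior shape = α + Σxᵢ, posterior rate = β + n.
Matching: Σxᵢ = 97 − 4 = 93 and n = 37 − 20 = 17.

n = 17 genomes with total 93 mutations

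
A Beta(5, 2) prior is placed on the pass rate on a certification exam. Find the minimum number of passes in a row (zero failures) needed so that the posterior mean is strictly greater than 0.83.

k = 5

After k passes and 0 failures the posterior is Beta(5+k, 2), with mean (5+k)/(5+2+k).
Set (5+k)/(7+k) > 0.83 and solve: k > (0.83·7 − 5)/(1 − 0.83) = 4.765.
The smallest integer exceeding 4.765 is 5, and checking k=5: (10)/(12) = 0.8333 > 0.83.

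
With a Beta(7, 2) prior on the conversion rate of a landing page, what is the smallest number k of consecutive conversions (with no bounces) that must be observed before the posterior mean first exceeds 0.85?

k = 5

After k conversions and 0 bounces the posterior is Beta(7+k, 2), with mean (7+k)/(7+2+k).
Set (7+k)/(9+k) > 0.85 and solve: k > (0.85·9 − 7)/(1 − 0.85) = 4.333.
The smallest integer exceeding 4.333 is 5, and checking k=5: (12)/(14) = 0.8571 > 0.85.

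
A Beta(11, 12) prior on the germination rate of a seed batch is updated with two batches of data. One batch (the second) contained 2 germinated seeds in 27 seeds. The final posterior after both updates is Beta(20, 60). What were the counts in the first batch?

Sequential conjugate updates are equivalent to a single update on the pooled data, so total successes = posterior α − prior α and total failures = posterior β − prior β.
Total across both batches: 20−11=9 germinated seeds, 60−12=48 non-germinating seeds.
Subtract the second batch: 9−2=7 germinated seeds and 48−25=23 non-germinating seeds.

7 germinated seeds and 23 non-germinating seeds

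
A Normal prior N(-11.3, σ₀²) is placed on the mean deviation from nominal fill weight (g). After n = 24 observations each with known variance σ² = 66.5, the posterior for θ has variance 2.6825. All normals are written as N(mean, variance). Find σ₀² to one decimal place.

For the Normal–Normal model with known σ², precisions add: τ_n = τ₀ + n/σ².
So 1/σ₀² = 1/2.6825 − 24/66.5 = 0.372787 − 0.360902 = 0.011885.
Hence σ₀² = 1/0.011885 ≈ 84.1.

σ₀² = 84.1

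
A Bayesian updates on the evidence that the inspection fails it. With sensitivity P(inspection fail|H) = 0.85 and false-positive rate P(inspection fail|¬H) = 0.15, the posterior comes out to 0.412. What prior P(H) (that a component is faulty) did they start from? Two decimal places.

P(H) = 0.11

Bayes' rule in odds form gives O(H|E) = O(H)·[P(E|H)/P(E|¬H)], hence O(H) = O(H|E)/LR.
Posterior odds = 0.412/(1−0.412) = 0.7007. LR = 0.85/0.15 = 5.6667.
Prior odds = 0.7007/5.6667 = 0.1237, so P(H) = 0.1237/(1+0.1237) ≈ 0.11.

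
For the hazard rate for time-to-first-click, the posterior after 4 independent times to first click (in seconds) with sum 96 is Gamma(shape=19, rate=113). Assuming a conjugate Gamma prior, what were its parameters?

Gamma(shape=15, rate=17)

Gamma–exponential conjugacy: posterior shape = α + n, posterior rate = β + Σtᵢ.
So α = 19 − 4 = 15 and β = 113 − 96 = 17.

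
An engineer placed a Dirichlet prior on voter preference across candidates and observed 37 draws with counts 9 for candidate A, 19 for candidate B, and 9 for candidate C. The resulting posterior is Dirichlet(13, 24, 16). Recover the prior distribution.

Dirichlet(4, 5, 7)

For a Dirichlet(α) prior with multinomial counts c, the posterior is Dirichlet(α + c) componentwise.
Subtract each count from the matching posterior parameter: 13−9=4, 24−19=5, 16−9=7.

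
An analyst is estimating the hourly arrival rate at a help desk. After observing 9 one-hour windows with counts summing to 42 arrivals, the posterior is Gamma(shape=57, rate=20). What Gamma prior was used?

A Gamma(α, β) prior (rate parametrization) on a Poisson rate with n observations summing to S gives posterior Gamma(α+S, β+n).
So α = 57 − 42 = 15 and β = 20 − 9 = 11.

Gamma(shape=15, rate=11)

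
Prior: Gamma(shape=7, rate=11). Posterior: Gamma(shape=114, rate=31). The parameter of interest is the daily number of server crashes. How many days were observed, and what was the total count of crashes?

n = 20 days with total 107 crashes

Gamma–Poisson conjugacy: posterior shape = α + Σxᵢ, posterior rate = β + n.
Matching: Σxᵢ = 114 − 7 = 107 and n = 31 − 11 = 20.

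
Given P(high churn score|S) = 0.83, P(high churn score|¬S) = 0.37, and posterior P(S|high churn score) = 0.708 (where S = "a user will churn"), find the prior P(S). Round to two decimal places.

Bayes' rule in odds form gives O(S|E) = O(S)·[P(E|S)/P(E|¬S)], hence O(S) = O(S|E)/LR.
Posterior odds = 0.708/(1−0.708) = 2.4247. LR = 0.83/0.37 = 2.2432.
Prior odds = 2.4247/2.2432 = 1.0809, so P(S) = 1.0809/(1+1.0809) ≈ 0.52.

P(S) = 0.52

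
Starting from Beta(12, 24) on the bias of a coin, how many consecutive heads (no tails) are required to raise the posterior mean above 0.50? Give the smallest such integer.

k = 13

After k heads and 0 tails the posterior is Beta(12+k, 24), with mean (12+k)/(12+24+k).
Set (12+k)/(36+k) > 0.50 and solve: k > (0.50·36 − 12)/(1 − 0.50) = 12.000.
The smallest integer exceeding 12.000 is 13.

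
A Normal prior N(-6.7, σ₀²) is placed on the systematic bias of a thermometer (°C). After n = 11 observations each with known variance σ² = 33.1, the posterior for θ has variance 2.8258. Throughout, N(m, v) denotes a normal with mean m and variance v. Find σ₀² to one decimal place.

σ₀² = 46.4

For the Normal–Normal model with known σ², precisions add: τ_n = τ₀ + n/σ².
So 1/σ₀² = 1/2.8258 − 11/33.1 = 0.353882 − 0.332326 = 0.021556.
Hence σ₀² = 1/0.021556 ≈ 46.4.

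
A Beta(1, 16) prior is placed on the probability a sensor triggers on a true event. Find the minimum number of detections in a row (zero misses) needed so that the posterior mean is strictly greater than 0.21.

k = 4

After k detections and 0 misses the posterior is Beta(1+k, 16), with mean (1+k)/(1+16+k).
Set (1+k)/(17+k) > 0.21 and solve: k > (0.21·17 − 1)/(1 − 0.21) = 3.253.
The smallest integer exceeding 3.253 is 4.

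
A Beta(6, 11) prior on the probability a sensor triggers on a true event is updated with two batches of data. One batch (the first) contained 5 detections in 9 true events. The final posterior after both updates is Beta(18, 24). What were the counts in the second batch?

Because Beta–binomial updating is additive in the counts, the combined data contributed (α_post−α_prior, β_post−β_prior) successes and failures.
Total across both batches: 18−6=12 detections, 24−11=13 misses.
Subtract the first batch: 12−5=7 detections and 13−4=9 misses.

7 detections and 9 misses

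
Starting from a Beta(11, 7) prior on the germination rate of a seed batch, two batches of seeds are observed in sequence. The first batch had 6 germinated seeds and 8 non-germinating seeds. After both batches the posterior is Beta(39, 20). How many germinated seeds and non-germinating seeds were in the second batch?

22 germinated seeds and 5 non-germinating seeds

Sequential conjugate updates are equivalent to a single update on the pooled data, so total successes = posterior α − prior α and total failures = posterior β − prior β.
Total across both batches: 39−11=28 germinated seeds, 20−7=13 non-germinating seeds.
Subtract the first batch: 28−6=22 germinated seeds and 13−8=5 non-germinating seeds.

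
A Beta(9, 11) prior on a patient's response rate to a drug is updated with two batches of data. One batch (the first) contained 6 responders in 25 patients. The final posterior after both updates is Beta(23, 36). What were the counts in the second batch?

Because Beta–binomial updating is additive in the counts, the combined data contributed (α_post−α_prior, β_post−β_prior) successes and failures.
Total across both batches: 23−9=14 responders, 36−11=25 non-responders.
Subtract the first batch: 14−6=8 responders and 25−19=6 non-responders.

8 responders and 6 non-responders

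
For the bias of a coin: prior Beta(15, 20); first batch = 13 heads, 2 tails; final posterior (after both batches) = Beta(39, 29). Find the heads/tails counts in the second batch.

11 heads and 7 tails

Because Beta–binomial updating is additive in the counts, the combined data contributed (α_post−α_prior, β_post−β_prior) successes and failures.
Total across both batches: 39−15=24 heads, 29−20=9 tails.
Subtract the first batch: 24−13=11 heads and 9−2=7 tails.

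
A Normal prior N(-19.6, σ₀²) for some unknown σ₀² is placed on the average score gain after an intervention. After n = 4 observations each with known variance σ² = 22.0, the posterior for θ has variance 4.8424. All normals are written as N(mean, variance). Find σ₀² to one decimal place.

Posterior precision equals prior precision plus data precision: 1/σ_n² = 1/σ₀² + n/σ².
So 1/σ₀² = 1/4.8424 − 4/22.0 = 0.206509 − 0.181818 = 0.024691.
Hence σ₀² = 1/0.024691 ≈ 40.5.

σ₀² = 40.5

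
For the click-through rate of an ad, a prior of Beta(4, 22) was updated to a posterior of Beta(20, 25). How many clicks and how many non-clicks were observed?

16 clicks and 3 non-clicks

A Beta(α, β) prior with s successes and f failures in binomial data gives a Beta(α+s, β+f) posterior.
Match parameters: s=20−4=16, f=25−22=3.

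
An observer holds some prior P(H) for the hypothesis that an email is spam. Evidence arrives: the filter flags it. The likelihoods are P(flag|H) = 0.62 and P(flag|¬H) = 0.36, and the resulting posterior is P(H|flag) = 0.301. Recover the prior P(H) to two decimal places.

P(H) = 0.20

In odds form, posterior odds = prior odds × likelihood ratio, so prior odds = posterior odds ÷ LR.
Posterior odds = 0.301/(1−0.301) = 0.4306. LR = 0.62/0.36 = 1.7222.
Prior odds = 0.4306/1.7222 = 0.2500, so P(H) = 0.2500/(1+0.2500) ≈ 0.20.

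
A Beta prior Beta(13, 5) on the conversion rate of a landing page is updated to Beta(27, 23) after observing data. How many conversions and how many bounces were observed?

Beta is conjugate to the binomial likelihood: posterior = Beta(a+s, b+f).
Match parameters: s=27−13=14, f=23−5=18.

14 conversions and 18 bounces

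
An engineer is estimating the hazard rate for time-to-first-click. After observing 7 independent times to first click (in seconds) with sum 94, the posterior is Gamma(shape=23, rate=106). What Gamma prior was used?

Gamma–exponential conjugacy: posterior shape = α + n, posterior rate = β + Σtᵢ.
So α = 23 − 7 = 16 and β = 106 − 94 = 12.

Gamma(shape=16, rate=12)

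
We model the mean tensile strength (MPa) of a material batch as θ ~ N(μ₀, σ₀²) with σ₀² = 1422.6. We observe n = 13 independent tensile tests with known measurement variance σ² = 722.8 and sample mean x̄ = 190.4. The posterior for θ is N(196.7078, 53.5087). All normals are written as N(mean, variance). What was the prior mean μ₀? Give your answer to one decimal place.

With known observation variance, the Normal–Normal posterior has precision τ_n = τ₀ + n/σ² and mean μ_n = (τ₀μ₀ + (n/σ²)x̄)/τ_n.
Here τ₀ = 1/1422.6 = 0.000703 and τ_data = 13/722.8 = 0.017986, so τ_n = 0.018689.
Rearranging for μ₀: μ₀ = (μ_n·τ_n − τ_data·x̄)/τ₀ = (196.7078·0.018689 − 0.017986·190.4) / 0.000703 = 0.251738/0.000703 ≈ 358.1.

μ₀ = 358.1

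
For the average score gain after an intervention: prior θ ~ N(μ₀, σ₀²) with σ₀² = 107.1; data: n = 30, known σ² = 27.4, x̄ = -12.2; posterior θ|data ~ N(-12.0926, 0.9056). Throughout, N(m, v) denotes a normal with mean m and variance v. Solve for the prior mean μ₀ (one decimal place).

μ₀ = 0.5

The posterior mean is a precision-weighted average: μ_n = (τ₀μ₀ + τ_data·x̄)/(τ₀+τ_data), with τ₀=1/σ₀² and τ_data=n/σ².
Here τ₀ = 1/107.1 = 0.009337 and τ_data = 30/27.4 = 1.094891, so τ_n = 1.104228.
Rearranging for μ₀: μ₀ = (μ_n·τ_n − τ_data·x̄)/τ₀ = (-12.0926·1.104228 − 1.094891·-12.2) / 0.009337 = 0.004683/0.009337 ≈ 0.5.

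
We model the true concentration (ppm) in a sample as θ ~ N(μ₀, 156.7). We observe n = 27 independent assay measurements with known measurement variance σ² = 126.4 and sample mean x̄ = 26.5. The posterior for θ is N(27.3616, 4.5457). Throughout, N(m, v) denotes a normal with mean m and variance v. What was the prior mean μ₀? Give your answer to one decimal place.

With known observation variance, the Normal–Normal posterior has precision τ_n = τ₀ + n/σ² and mean μ_n = (τ₀μ₀ + (n/σ²)x̄)/τ_n.
Here τ₀ = 1/156.7 = 0.006382 and τ_data = 27/126.4 = 0.213608, so τ_n = 0.219990.
Rearranging for μ₀: μ₀ = (μ_n·τ_n − τ_data·x̄)/τ₀ = (27.3616·0.219990 − 0.213608·26.5) / 0.006382 = 0.358666/0.006382 ≈ 56.2.

μ₀ = 56.2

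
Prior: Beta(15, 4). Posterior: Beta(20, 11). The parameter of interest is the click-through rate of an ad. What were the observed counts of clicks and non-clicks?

A Beta(a, b) prior with s successes and f failures in binomial data gives a Beta(a+s, b+f) posterior.
So s = 20 − 15 = 5 and f = 11 − 4 = 7.

5 clicks and 7 non-clicks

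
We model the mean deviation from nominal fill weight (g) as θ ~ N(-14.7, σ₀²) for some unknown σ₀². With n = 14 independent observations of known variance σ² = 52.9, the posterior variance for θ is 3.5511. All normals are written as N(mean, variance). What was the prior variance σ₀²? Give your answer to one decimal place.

Posterior precision equals prior precision plus data precision: 1/σ_n² = 1/σ₀² + n/σ².
So 1/σ₀² = 1/3.5511 − 14/52.9 = 0.281603 − 0.264650 = 0.016953.
Hence σ₀² = 1/0.016953 ≈ 59.0.

σ₀² = 59.0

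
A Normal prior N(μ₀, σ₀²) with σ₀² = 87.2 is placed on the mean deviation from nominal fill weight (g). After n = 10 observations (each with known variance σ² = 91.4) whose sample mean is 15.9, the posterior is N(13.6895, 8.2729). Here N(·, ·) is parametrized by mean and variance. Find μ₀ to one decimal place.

μ₀ = -7.4

With known observation variance, the Normal–Normal posterior has precision τ_n = τ₀ + n/σ² and mean μ_n = (τ₀μ₀ + (n/σ²)x̄)/τ_n.
Here τ₀ = 1/87.2 = 0.011468 and τ_data = 10/91.4 = 0.109409, so τ_n = 0.120877.
Rearranging for μ₀: μ₀ = (μ_n·τ_n − τ_data·x̄)/τ₀ = (13.6895·0.120877 − 0.109409·15.9) / 0.011468 = -0.084857/0.011468 ≈ -7.4.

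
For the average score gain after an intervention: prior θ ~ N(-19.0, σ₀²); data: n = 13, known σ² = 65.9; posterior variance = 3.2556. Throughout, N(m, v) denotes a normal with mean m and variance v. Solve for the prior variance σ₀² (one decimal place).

σ₀² = 9.1

Posterior precision equals prior precision plus data precision: 1/σ_n² = 1/σ₀² + n/σ².
So 1/σ₀² = 1/3.2556 − 13/65.9 = 0.307163 − 0.197269 = 0.109894.
Hence σ₀² = 1/0.109894 ≈ 9.1.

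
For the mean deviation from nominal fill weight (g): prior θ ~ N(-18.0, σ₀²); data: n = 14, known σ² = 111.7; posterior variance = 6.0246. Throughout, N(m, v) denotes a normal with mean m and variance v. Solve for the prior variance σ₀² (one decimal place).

Posterior precision equals prior precision plus data precision: 1/σ_n² = 1/σ₀² + n/σ².
So 1/σ₀² = 1/6.0246 − 14/111.7 = 0.165986 − 0.125336 = 0.040650.
Hence σ₀² = 1/0.040650 ≈ 24.6.

σ₀² = 24.6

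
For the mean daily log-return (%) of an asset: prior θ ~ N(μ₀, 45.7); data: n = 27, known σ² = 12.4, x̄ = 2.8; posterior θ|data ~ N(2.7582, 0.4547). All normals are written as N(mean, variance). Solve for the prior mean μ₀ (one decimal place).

The posterior mean is a precision-weighted average: μ_n = (τ₀μ₀ + τ_data·x̄)/(τ₀+τ_data), with τ₀=1/σ₀² and τ_data=n/σ².
Here τ₀ = 1/45.7 = 0.021882 and τ_data = 27/12.4 = 2.177419, so τ_n = 2.199301.
Rearranging for μ₀: μ₀ = (μ_n·τ_n − τ_data·x̄)/τ₀ = (2.7582·2.199301 − 2.177419·2.8) / 0.021882 = -0.030661/0.021882 ≈ -1.4.

μ₀ = -1.4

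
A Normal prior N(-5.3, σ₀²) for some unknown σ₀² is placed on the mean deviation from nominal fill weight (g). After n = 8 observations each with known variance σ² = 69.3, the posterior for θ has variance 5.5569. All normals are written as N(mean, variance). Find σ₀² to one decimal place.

Posterior precision equals prior precision plus data precision: 1/σ_n² = 1/σ₀² + n/σ².
So 1/σ₀² = 1/5.5569 − 8/69.3 = 0.179956 − 0.115440 = 0.064516.
Hence σ₀² = 1/0.064516 ≈ 15.5.

σ₀² = 15.5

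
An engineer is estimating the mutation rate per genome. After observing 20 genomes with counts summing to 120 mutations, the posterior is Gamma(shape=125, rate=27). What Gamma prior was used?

Gamma(shape=5, rate=7)

A Gamma(α, β) prior (rate parametrization) on a Poisson rate with n observations summing to S gives posterior Gamma(α+S, β+n).
So α = 125 − 120 = 5 and β = 27 − 20 = 7.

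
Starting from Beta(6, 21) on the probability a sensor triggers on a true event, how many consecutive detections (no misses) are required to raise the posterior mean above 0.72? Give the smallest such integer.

After k detections and 0 misses the posterior is Beta(6+k, 21), with mean (6+k)/(6+21+k).
Set (6+k)/(27+k) > 0.72 and solve: k > (0.72·27 − 6)/(1 − 0.72) = 48.000.
The smallest integer exceeding 48.000 is 49.

k = 49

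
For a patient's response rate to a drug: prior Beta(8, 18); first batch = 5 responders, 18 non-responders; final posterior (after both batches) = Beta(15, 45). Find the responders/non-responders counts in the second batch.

2 responders and 9 non-responders

Sequential conjugate updates are equivalent to a single update on the pooled data, so total successes = posterior α − prior α and total failures = posterior β − prior β.
Total across both batches: 15−8=7 responders, 45−18=27 non-responders.
Subtract the first batch: 7−5=2 responders and 27−18=9 non-responders.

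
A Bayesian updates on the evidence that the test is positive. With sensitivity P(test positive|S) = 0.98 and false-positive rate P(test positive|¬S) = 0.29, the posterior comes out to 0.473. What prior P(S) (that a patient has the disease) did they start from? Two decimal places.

Bayes' rule in odds form gives O(S|E) = O(S)·[P(E|S)/P(E|¬S)], hence O(S) = O(S|E)/LR.
Posterior odds = 0.473/(1−0.473) = 0.8975. LR = 0.98/0.29 = 3.3793.
Prior odds = 0.8975/3.3793 = 0.2656, so P(S) = 0.2656/(1+0.2656) ≈ 0.21.

P(S) = 0.21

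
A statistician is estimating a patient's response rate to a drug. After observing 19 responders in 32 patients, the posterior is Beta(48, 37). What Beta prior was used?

Beta(29, 24)

Under Beta–binomial conjugacy the posterior parameters are (α+s, β+f).
So α = 48 − 19 = 29 and β = 37 − 13 = 24.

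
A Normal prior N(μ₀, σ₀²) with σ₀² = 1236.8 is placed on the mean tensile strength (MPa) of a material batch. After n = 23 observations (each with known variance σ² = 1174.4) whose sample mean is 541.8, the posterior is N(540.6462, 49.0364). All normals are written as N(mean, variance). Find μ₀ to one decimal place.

The posterior mean is a precision-weighted average: μ_n = (τ₀μ₀ + τ_data·x̄)/(τ₀+τ_data), with τ₀=1/σ₀² and τ_data=n/σ².
Here τ₀ = 1/1236.8 = 0.000809 and τ_data = 23/1174.4 = 0.019584, so τ_n = 0.020393.
Rearranging for μ₀: μ₀ = (μ_n·τ_n − τ_data·x̄)/τ₀ = (540.6462·0.020393 − 0.019584·541.8) / 0.000809 = 0.414787/0.000809 ≈ 512.7.

μ₀ = 512.7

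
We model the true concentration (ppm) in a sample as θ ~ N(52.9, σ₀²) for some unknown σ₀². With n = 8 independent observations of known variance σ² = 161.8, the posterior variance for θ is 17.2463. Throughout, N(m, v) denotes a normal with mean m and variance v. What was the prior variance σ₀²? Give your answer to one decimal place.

σ₀² = 117.1

For the Normal–Normal model with known σ², precisions add: τ_n = τ₀ + n/σ².
So 1/σ₀² = 1/17.2463 − 8/161.8 = 0.057983 − 0.049444 = 0.008539.
Hence σ₀² = 1/0.008539 ≈ 117.1.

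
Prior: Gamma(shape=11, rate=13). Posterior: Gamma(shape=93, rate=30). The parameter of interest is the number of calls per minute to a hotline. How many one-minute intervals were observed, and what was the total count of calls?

n = 17 one-minute intervals with total 82 calls

A Gamma(α, β) prior (rate parametrization) on a Poisson rate with n observations summing to S gives posterior Gamma(α+S, β+n).
Matching: Σxᵢ = 93 − 11 = 82 and n = 30 − 13 = 17.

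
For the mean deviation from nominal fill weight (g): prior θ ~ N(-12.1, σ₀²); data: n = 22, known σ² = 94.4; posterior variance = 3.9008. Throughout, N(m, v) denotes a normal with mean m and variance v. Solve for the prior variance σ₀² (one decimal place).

Posterior precision equals prior precision plus data precision: 1/σ_n² = 1/σ₀² + n/σ².
So 1/σ₀² = 1/3.9008 − 22/94.4 = 0.256358 − 0.233051 = 0.023307.
Hence σ₀² = 1/0.023307 ≈ 42.9.

σ₀² = 42.9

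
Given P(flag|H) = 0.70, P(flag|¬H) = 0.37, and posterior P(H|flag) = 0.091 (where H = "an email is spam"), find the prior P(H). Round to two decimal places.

In odds form, posterior odds = prior odds × likelihood ratio, so prior odds = posterior odds ÷ LR.
Posterior odds = 0.091/(1−0.091) = 0.1001. LR = 0.70/0.37 = 1.8919.
Prior odds = 0.1001/1.8919 = 0.0529, so P(H) = 0.0529/(1+0.0529) ≈ 0.05.

P(H) = 0.05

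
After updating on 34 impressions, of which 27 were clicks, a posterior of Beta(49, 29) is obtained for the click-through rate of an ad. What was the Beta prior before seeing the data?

Beta(22, 22)

A Beta(α, β) prior with s successes and f failures in binomial data gives a Beta(α+s, β+f) posterior.
So α = 49 − 27 = 22 and β = 29 − 7 = 22.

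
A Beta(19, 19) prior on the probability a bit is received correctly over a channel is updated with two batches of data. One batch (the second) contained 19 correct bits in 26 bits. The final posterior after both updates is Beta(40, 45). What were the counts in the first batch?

2 correct bits and 19 errors

Sequential conjugate updates are equivalent to a single update on the pooled data, so total successes = posterior α − prior α and total failures = posterior β − prior β.
Total across both batches: 40−19=21 correct bits, 45−19=26 errors.
Subtract the second batch: 21−19=2 correct bits and 26−7=19 errors.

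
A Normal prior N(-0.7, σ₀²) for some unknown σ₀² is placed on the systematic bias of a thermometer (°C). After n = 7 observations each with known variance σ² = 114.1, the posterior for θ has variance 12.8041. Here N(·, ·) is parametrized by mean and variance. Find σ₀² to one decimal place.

For the Normal–Normal model with known σ², precisions add: τ_n = τ₀ + n/σ².
So 1/σ₀² = 1/12.8041 − 7/114.1 = 0.078100 − 0.061350 = 0.016750.
Hence σ₀² = 1/0.016750 ≈ 59.7.

σ₀² = 59.7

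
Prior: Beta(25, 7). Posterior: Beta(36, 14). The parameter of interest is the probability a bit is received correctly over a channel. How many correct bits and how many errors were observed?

11 correct bits and 7 errors

A Beta(a, b) prior with s successes and f failures in binomial data gives a Beta(a+s, b+f) posterior.
So s = 36 − 25 = 11 and f = 14 − 7 = 7.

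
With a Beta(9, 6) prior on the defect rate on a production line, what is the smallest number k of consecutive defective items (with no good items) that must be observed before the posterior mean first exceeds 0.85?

After k defective items and 0 good items the posterior is Beta(9+k, 6), with mean (9+k)/(9+6+k).
Set (9+k)/(15+k) > 0.85 and solve: k > (0.85·15 − 9)/(1 − 0.85) = 25.000.
The smallest integer exceeding 25.000 is 26.

k = 26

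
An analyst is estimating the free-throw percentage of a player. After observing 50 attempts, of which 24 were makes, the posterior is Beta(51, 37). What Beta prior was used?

Beta(27, 11)

Beta is conjugate to the binomial likelihood: posterior = Beta(a+s, b+f).
Subtract the data counts: 51−24=27, 37−26=11.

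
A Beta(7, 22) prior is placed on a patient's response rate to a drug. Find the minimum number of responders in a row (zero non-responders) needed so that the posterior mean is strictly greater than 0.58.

After k responders and 0 non-responders the posterior is Beta(7+k, 22), with mean (7+k)/(7+22+k).
Set (7+k)/(29+k) > 0.58 and solve: k > (0.58·29 − 7)/(1 − 0.58) = 23.381.
The smallest integer exceeding 23.381 is 24, and checking k=24: (31)/(53) = 0.5849 > 0.58.

k = 24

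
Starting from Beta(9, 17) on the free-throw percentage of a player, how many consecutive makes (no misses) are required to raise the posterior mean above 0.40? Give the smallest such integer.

k = 3

After k makes and 0 misses the posterior is Beta(9+k, 17), with mean (9+k)/(9+17+k).
Set (9+k)/(26+k) > 0.40 and solve: k > (0.40·26 − 9)/(1 − 0.40) = 2.333.
The smallest integer exceeding 2.333 is 3.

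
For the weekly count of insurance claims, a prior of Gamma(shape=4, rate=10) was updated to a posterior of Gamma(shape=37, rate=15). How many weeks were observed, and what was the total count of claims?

n = 5 weeks with total 33 claims

A Gamma(α, β) prior (rate parametrization) on a Poisson rate with n observations summing to S gives posterior Gamma(α+S, β+n).
Matching: Σxᵢ = 37 − 4 = 33 and n = 15 − 10 = 5.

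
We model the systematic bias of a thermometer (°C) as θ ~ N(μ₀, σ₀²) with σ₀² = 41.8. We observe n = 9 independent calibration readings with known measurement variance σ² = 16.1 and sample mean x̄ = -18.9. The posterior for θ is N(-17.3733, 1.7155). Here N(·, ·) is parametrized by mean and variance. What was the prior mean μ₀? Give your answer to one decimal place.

With known observation variance, the Normal–Normal posterior has precision τ_n = τ₀ + n/σ² and mean μ_n = (τ₀μ₀ + (n/σ²)x̄)/τ_n.
Here τ₀ = 1/41.8 = 0.023923 and τ_data = 9/16.1 = 0.559006, so τ_n = 0.582929.
Rearranging for μ₀: μ₀ = (μ_n·τ_n − τ_data·x̄)/τ₀ = (-17.3733·0.582929 − 0.559006·-18.9) / 0.023923 = 0.437813/0.023923 ≈ 18.3.

μ₀ = 18.3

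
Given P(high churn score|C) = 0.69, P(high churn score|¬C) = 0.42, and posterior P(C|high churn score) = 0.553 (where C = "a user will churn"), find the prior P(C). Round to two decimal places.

P(C) = 0.43

In odds form, posterior odds = prior odds × likelihood ratio, so prior odds = posterior odds ÷ LR.
Posterior odds = 0.553/(1−0.553) = 1.2371. LR = 0.69/0.42 = 1.6429.
Prior odds = 1.2371/1.6429 = 0.7530, so P(C) = 0.7530/(1+0.7530) ≈ 0.43.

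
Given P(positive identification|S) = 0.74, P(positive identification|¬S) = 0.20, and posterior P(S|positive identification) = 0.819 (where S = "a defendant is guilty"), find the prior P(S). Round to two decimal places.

P(S) = 0.55

Bayes' rule in odds form gives O(S|E) = O(S)·[P(E|S)/P(E|¬S)], hence O(S) = O(S|E)/LR.
Posterior odds = 0.819/(1−0.819) = 4.5249. LR = 0.74/0.20 = 3.7000.
Prior odds = 4.5249/3.7000 = 1.2229, so P(S) = 1.2229/(1+1.2229) ≈ 0.55.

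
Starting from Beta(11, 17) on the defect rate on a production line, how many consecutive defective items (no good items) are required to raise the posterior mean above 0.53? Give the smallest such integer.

After k defective items and 0 good items the posterior is Beta(11+k, 17), with mean (11+k)/(11+17+k).
Set (11+k)/(28+k) > 0.53 and solve: k > (0.53·28 − 11)/(1 − 0.53) = 8.170.
The smallest integer exceeding 8.170 is 9, and checking k=9: (20)/(37) = 0.5405 > 0.53.

k = 9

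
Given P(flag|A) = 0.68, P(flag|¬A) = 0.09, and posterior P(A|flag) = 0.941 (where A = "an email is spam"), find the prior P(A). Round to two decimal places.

Bayes' rule in odds form gives O(A|E) = O(A)·[P(E|A)/P(E|¬A)], hence O(A) = O(A|E)/LR.
Posterior odds = 0.941/(1−0.941) = 15.9492. LR = 0.68/0.09 = 7.5556.
Prior odds = 15.9492/7.5556 = 2.1109, so P(A) = 2.1109/(1+2.1109) ≈ 0.68.

P(A) = 0.68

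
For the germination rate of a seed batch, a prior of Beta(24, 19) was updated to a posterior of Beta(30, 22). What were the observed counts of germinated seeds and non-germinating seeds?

6 germinated seeds and 3 non-germinating seeds

Under Beta–binomial conjugacy the posterior parameters are (α+s, β+f).
Match parameters: s=30−24=6, f=22−19=3.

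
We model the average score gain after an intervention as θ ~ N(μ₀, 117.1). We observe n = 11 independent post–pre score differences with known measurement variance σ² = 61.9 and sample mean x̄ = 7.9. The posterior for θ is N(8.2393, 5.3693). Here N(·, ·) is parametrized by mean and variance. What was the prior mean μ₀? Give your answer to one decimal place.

With known observation variance, the Normal–Normal posterior has precision τ_n = τ₀ + n/σ² and mean μ_n = (τ₀μ₀ + (n/σ²)x̄)/τ_n.
Here τ₀ = 1/117.1 = 0.008540 and τ_data = 11/61.9 = 0.177706, so τ_n = 0.186246.
Rearranging for μ₀: μ₀ = (μ_n·τ_n − τ_data·x̄)/τ₀ = (8.2393·0.186246 − 0.177706·7.9) / 0.008540 = 0.130659/0.008540 ≈ 15.3.

μ₀ = 15.3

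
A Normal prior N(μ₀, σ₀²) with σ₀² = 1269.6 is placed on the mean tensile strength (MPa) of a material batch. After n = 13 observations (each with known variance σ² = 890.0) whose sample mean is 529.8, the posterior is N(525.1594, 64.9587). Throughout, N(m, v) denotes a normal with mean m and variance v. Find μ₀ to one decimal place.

μ₀ = 439.1

The posterior mean is a precision-weighted average: μ_n = (τ₀μ₀ + τ_data·x̄)/(τ₀+τ_data), with τ₀=1/σ₀² and τ_data=n/σ².
Here τ₀ = 1/1269.6 = 0.000788 and τ_data = 13/890.0 = 0.014607, so τ_n = 0.015395.
Rearranging for μ₀: μ₀ = (μ_n·τ_n − τ_data·x̄)/τ₀ = (525.1594·0.015395 − 0.014607·529.8) / 0.000788 = 0.346040/0.000788 ≈ 439.1.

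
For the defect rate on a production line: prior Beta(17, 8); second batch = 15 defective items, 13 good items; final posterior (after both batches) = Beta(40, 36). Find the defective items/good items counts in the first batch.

8 defective items and 15 good items

Sequential conjugate updates are equivalent to a single update on the pooled data, so total successes = posterior α − prior α and total failures = posterior β − prior β.
Total across both batches: 40−17=23 defective items, 36−8=28 good items.
Subtract the second batch: 23−15=8 defective items and 28−13=15 good items.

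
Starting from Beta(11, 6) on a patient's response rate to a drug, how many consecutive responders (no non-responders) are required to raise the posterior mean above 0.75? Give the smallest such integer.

After k responders and 0 non-responders the posterior is Beta(11+k, 6), with mean (11+k)/(11+6+k).
Set (11+k)/(17+k) > 0.75 and solve: k > (0.75·17 − 11)/(1 − 0.75) = 7.000.
The smallest integer exceeding 7.000 is 8, and checking k=8: (19)/(25) = 0.7600 > 0.75.

k = 8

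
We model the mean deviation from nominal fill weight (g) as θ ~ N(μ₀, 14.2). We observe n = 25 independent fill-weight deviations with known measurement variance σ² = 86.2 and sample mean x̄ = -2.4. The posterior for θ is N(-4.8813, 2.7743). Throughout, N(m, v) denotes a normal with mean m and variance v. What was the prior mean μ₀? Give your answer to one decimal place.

The posterior mean is a precision-weighted average: μ_n = (τ₀μ₀ + τ_data·x̄)/(τ₀+τ_data), with τ₀=1/σ₀² and τ_data=n/σ².
Here τ₀ = 1/14.2 = 0.070423 and τ_data = 25/86.2 = 0.290023, so τ_n = 0.360446.
Rearranging for μ₀: μ₀ = (μ_n·τ_n − τ_data·x̄)/τ₀ = (-4.8813·0.360446 − 0.290023·-2.4) / 0.070423 = -1.063390/0.070423 ≈ -15.1.

μ₀ = -15.1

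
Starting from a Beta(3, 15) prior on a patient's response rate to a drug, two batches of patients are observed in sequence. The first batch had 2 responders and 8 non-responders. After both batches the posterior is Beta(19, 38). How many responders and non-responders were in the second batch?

14 responders and 15 non-responders

Because Beta–binomial updating is additive in the counts, the combined data contributed (α_post−α_prior, β_post−β_prior) successes and failures.
Total across both batches: 19−3=16 responders, 38−15=23 non-responders.
Subtract the first batch: 16−2=14 responders and 23−8=15 non-responders.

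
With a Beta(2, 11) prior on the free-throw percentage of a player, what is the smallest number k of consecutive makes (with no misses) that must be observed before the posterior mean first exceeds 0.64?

k = 18

After k makes and 0 misses the posterior is Beta(2+k, 11), with mean (2+k)/(2+11+k).
Set (2+k)/(13+k) > 0.64 and solve: k > (0.64·13 − 2)/(1 − 0.64) = 17.556.
The smallest integer exceeding 17.556 is 18.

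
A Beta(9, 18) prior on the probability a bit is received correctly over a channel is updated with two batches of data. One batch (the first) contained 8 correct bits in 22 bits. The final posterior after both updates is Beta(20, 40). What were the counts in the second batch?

Sequential conjugate updates are equivalent to a single update on the pooled data, so total successes = posterior α − prior α and total failures = posterior β − prior β.
Total across both batches: 20−9=11 correct bits, 40−18=22 errors.
Subtract the first batch: 11−8=3 correct bits and 22−14=8 errors.

3 correct bits and 8 errors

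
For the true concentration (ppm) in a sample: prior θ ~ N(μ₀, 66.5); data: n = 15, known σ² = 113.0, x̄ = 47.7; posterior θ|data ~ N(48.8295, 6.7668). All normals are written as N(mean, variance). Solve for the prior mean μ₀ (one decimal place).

The posterior mean is a precision-weighted average: μ_n = (τ₀μ₀ + τ_data·x̄)/(τ₀+τ_data), with τ₀=1/σ₀² and τ_data=n/σ².
Here τ₀ = 1/66.5 = 0.015038 and τ_data = 15/113.0 = 0.132743, so τ_n = 0.147781.
Rearranging for μ₀: μ₀ = (μ_n·τ_n − τ_data·x̄)/τ₀ = (48.8295·0.147781 − 0.132743·47.7) / 0.015038 = 0.884231/0.015038 ≈ 58.8.

μ₀ = 58.8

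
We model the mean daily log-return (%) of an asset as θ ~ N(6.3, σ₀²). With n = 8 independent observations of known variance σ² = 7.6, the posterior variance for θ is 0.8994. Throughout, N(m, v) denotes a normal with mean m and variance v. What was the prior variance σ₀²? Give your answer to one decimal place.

σ₀² = 16.9

For the Normal–Normal model with known σ², precisions add: τ_n = τ₀ + n/σ².
So 1/σ₀² = 1/0.8994 − 8/7.6 = 1.111852 − 1.052632 = 0.059220.
Hence σ₀² = 1/0.059220 ≈ 16.9.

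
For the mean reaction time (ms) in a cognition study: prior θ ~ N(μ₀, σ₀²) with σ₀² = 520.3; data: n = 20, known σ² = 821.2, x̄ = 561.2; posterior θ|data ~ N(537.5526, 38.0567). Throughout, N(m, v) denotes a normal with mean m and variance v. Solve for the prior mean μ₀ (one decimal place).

The posterior mean is a precision-weighted average: μ_n = (τ₀μ₀ + τ_data·x̄)/(τ₀+τ_data), with τ₀=1/σ₀² and τ_data=n/σ².
Here τ₀ = 1/520.3 = 0.001922 and τ_data = 20/821.2 = 0.024355, so τ_n = 0.026277.
Rearranging for μ₀: μ₀ = (μ_n·τ_n − τ_data·x̄)/τ₀ = (537.5526·0.026277 − 0.024355·561.2) / 0.001922 = 0.457244/0.001922 ≈ 237.9.

μ₀ = 237.9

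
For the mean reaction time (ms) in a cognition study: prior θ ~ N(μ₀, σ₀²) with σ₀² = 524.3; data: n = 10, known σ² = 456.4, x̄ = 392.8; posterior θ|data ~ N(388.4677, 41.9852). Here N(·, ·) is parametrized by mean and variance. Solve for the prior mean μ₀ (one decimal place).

With known observation variance, the Normal–Normal posterior has precision τ_n = τ₀ + n/σ² and mean μ_n = (τ₀μ₀ + (n/σ²)x̄)/τ_n.
Here τ₀ = 1/524.3 = 0.001907 and τ_data = 10/456.4 = 0.021911, so τ_n = 0.023818.
Rearranging for μ₀: μ₀ = (μ_n·τ_n − τ_data·x̄)/τ₀ = (388.4677·0.023818 − 0.021911·392.8) / 0.001907 = 0.645883/0.001907 ≈ 338.7.

μ₀ = 338.7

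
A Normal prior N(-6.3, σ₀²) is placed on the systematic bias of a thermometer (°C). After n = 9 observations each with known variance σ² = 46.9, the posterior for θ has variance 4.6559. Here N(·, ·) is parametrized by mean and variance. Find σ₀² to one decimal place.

Posterior precision equals prior precision plus data precision: 1/σ_n² = 1/σ₀² + n/σ².
So 1/σ₀² = 1/4.6559 − 9/46.9 = 0.214781 − 0.191898 = 0.022883.
Hence σ₀² = 1/0.022883 ≈ 43.7.

σ₀² = 43.7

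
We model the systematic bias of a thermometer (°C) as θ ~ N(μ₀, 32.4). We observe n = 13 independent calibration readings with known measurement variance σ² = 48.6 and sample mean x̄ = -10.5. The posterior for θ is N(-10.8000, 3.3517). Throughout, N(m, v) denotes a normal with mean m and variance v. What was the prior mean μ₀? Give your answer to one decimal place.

μ₀ = -13.4

The posterior mean is a precision-weighted average: μ_n = (τ₀μ₀ + τ_data·x̄)/(τ₀+τ_data), with τ₀=1/σ₀² and τ_data=n/σ².
Here τ₀ = 1/32.4 = 0.030864 and τ_data = 13/48.6 = 0.267490, so τ_n = 0.298354.
Rearranging for μ₀: μ₀ = (μ_n·τ_n − τ_data·x̄)/τ₀ = (-10.8000·0.298354 − 0.267490·-10.5) / 0.030864 = -0.413578/0.030864 ≈ -13.4.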